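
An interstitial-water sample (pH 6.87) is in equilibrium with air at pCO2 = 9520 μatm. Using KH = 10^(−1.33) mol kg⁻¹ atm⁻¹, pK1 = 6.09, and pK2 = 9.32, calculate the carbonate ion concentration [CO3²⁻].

[CO2*] = KH · pCO2 = 10^(−1.33) × 9520×10^-6 = 4.453×10^-4 mol/kg
α₀ = 1/(1 + K1/[H⁺] + K1K2/[H⁺]²) = 1/(1 + 10^+0.78 + 10^-1.67) = 0.1419
DIC = [CO2*]/α₀ = 4.453×10^-4 / 0.1419 = 3.138 mmol/kg
[CO3²⁻] = α₂·DIC; α₂ = 0.003034, so [CO3²⁻] = 0.003034 × 3.138 = 0.00952 mmol/kg = 9.52 μmol/kg

[CO3²⁻] = 9.52 μmol/kg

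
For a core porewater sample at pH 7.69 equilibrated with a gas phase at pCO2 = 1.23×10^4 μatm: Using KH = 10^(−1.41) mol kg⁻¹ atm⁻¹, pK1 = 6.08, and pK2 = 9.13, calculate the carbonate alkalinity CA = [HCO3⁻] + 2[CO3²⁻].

CA = 20.9 mmol/kg

[CO2*] = KH · pCO2 = 10^(−1.41) × 1.23×10^4×10^-6 = 4.785×10^-4 mol/kg
α₀ = 1/(1 + K1/[H⁺] + K1K2/[H⁺]²) = 1/(1 + 10^+1.61 + 10^+0.17) = 0.02314
DIC = [CO2*]/α₀ = 4.785×10^-4 / 0.02314 = 20.68 mmol/kg
CA = (α₁ + 2α₂)·DIC = (0.9426 + 2×0.03423) × 20.68 = 20.9 mmol/kg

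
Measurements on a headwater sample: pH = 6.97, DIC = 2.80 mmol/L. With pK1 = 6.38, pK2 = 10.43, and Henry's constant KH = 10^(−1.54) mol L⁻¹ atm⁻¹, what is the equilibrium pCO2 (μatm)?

α₀ = 1 / (1 + K1/[H⁺] + K1K2/[H⁺]²) = 1 / (1 + 10^+0.59 + 10^-2.87)
   = 1 / (1 + 3.8905 + 0.0013490) = 1/4.8918 = 0.2044
[CO2*] = α₀ × DIC = 0.2044 × 2.80 = 0.5724 mmol/L
pCO2 = [CO2*]/KH = 5.724×10^-4 / 2.884×10^-2 = 1.98×10^4 μatm

pCO2 = 1.98×10^4 μatm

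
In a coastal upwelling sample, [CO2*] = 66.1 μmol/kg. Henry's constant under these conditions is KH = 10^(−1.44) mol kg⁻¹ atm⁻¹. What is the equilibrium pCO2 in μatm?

pCO2 = 1820 μatm

KH = 10^(−1.44) = 3.631×10^-2 mol kg⁻¹ atm⁻¹
pCO2 = [CO2*]/KH = 66.1×10^-6 / 3.631×10^-2 = 1.82×10^-3 atm = 1820 μatm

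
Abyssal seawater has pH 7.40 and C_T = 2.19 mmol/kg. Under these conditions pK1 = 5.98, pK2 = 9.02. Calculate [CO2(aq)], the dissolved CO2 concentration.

[CO2*] = 0.0784 mmol/kg

α₀ = 1 / (1 + K1/[H⁺] + K1K2/[H⁺]²) = 1 / (1 + 10^+1.42 + 10^-0.20)
   = 1 / (1 + 26.303 + 0.63096) = 1/27.934 = 0.03580
[CO2*] = α₀ × DIC = 0.03580 × 2.19 = 0.0784 mmol/kg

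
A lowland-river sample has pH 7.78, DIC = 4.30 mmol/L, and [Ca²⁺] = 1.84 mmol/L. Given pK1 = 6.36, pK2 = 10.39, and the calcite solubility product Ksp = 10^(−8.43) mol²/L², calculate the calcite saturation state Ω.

Ω = 5.02

α₂ = 1 / (1 + [H⁺]/K2 + [H⁺]²/(K1K2)) = 1 / (1 + 10^+2.61 + 10^+1.19)
   = 1 / (1 + 407.38 + 15.488) = 1/423.87 = 0.002359
[CO3²⁻] = α₂ × DIC = 0.002359 × 4.30 = 0.01014 mmol/L = 10.14 μmol/L
Ksp = 10^(−8.43) = 3.715×10^-9
Ω = [Ca²⁺][CO3²⁻]/Ksp = (1.84×10^-3)(1.014×10^-5) / 3.715×10^-9 = 5.02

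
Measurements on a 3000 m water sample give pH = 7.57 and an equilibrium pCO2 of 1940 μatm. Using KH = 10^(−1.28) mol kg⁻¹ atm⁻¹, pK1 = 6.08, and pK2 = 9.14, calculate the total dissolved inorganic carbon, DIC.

[CO2*] = KH · pCO2 = 10^(−1.28) × 1940×10^-6 = 1.018×10^-4 mol/kg
α₀ = 1/(1 + K1/[H⁺] + K1K2/[H⁺]²) = 1/(1 + 10^+1.49 + 10^-0.08) = 0.03055
DIC = [CO2*]/α₀ = 1.018×10^-4 / 0.03055 = 3.33 mmol/kg

DIC = 3.33 mmol/kg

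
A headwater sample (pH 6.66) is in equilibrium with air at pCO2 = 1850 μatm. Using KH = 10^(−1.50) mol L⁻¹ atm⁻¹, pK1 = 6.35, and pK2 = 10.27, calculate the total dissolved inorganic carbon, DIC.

[CO2*] = KH · pCO2 = 10^(−1.50) × 1850×10^-6 = 5.850×10^-5 mol/L
α₀ = 1/(1 + K1/[H⁺] + K1K2/[H⁺]²) = 1/(1 + 10^+0.31 + 10^-3.30) = 0.3287
DIC = [CO2*]/α₀ = 5.850×10^-5 / 0.3287 = 0.178 mmol/L

DIC = 0.178 mmol/L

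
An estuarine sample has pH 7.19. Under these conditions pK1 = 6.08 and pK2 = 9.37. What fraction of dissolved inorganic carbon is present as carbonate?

α₂ = 0.00609

α₂ = 1 / (1 + [H⁺]/K2 + [H⁺]²/(K1K2)) = 1 / (1 + 10^+2.18 + 10^+1.07)
   = 1 / (1 + 151.36 + 11.749) = 1/164.11 = 0.006094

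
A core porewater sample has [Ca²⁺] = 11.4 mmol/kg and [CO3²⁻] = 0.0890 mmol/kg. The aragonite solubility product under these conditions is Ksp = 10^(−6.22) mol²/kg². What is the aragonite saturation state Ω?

Ksp = 10^(−6.22) = 6.026×10^-7
Ω = [Ca²⁺][CO3²⁻]/Ksp = (11.4×10^-3)(0.0890×10^-3) / 6.026×10^-7 = 1.68

Ω = 1.68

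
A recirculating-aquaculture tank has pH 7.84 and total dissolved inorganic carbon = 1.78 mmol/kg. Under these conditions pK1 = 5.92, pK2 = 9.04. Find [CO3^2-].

[CO3²⁻] = 0.104 mmol/kg

α₂ = 1 / (1 + [H⁺]/K2 + [H⁺]²/(K1K2)) = 1 / (1 + 10^+1.20 + 10^-0.72)
   = 1 / (1 + 15.849 + 0.19055) = 1/17.039 = 0.05869
[CO3²⁻] = α₂ × DIC = 0.05869 × 1.78 = 0.104 mmol/kg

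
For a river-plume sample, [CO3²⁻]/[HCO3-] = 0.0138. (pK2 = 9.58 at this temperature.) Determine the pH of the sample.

pH = 7.72

From K2 = [H⁺][CO3²⁻]/[HCO3-]:  pH = pK2 + log₁₀([CO3²⁻]/[HCO3-])
log₁₀(0.0138) = -1.860
pH = 9.58 + (-1.860) = 7.72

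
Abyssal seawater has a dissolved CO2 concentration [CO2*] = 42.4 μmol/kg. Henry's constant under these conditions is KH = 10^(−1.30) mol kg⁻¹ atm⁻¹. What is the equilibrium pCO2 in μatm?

pCO2 = 846 μatm

KH = 10^(−1.30) = 5.012×10^-2 mol kg⁻¹ atm⁻¹
pCO2 = [CO2*]/KH = 42.4×10^-6 / 5.012×10^-2 = 8.46×10^-4 atm = 846 μatm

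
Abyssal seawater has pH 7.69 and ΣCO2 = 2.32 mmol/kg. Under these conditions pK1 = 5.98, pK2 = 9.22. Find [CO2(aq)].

α₀ = 1 / (1 + K1/[H⁺] + K1K2/[H⁺]²) = 1 / (1 + 10^+1.71 + 10^+0.18)
   = 1 / (1 + 51.286 + 1.5136) = 1/53.800 = 0.01859
[CO2*] = α₀ × DIC = 0.01859 × 2.32 = 0.0431 mmol/kg

[CO2*] = 0.0431 mmol/kg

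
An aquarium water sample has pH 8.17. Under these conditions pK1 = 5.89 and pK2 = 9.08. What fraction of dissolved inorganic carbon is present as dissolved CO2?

α₀ = 1 / (1 + K1/[H⁺] + K1K2/[H⁺]²) = 1 / (1 + 10^+2.28 + 10^+1.37)
   = 1 / (1 + 190.55 + 23.442) = 1/214.99 = 0.004651

α₀ = 0.00465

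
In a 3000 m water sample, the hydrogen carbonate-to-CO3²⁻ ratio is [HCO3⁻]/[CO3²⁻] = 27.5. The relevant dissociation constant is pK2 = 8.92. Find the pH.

pH = 7.48

From K2 = [H⁺][CO3²⁻]/[HCO3⁻]:  pH = pK2 − log₁₀([HCO3⁻]/[CO3²⁻])
log₁₀(27.5) = +1.439
pH = 8.92 − (+1.439) = 7.48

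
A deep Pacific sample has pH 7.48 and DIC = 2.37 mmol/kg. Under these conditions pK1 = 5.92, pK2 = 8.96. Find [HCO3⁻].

α₁ = 1 / (1 + [H⁺]/K1 + K2/[H⁺]) = 1 / (1 + 10^-1.56 + 10^-1.48)
   = 1 / (1 + 0.027542 + 0.033113) = 1/1.0607 = 0.9428
[HCO3⁻] = α₁ × DIC = 0.9428 × 2.37 = 2.23 mmol/kg

[HCO3⁻] = 2.23 mmol/kg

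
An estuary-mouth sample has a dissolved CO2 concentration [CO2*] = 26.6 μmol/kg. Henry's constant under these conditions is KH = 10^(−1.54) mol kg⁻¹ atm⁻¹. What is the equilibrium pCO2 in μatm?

KH = 10^(−1.54) = 2.884×10^-2 mol kg⁻¹ atm⁻¹
pCO2 = [CO2*]/KH = 26.6×10^-6 / 2.884×10^-2 = 9.22×10^-4 atm = 922 μatm

pCO2 = 922 μatm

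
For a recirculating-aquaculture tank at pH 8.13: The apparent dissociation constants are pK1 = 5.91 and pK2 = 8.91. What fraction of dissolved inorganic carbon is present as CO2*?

α₀ = 0.00514

α₀ = 1 / (1 + K1/[H⁺] + K1K2/[H⁺]²) = 1 / (1 + 10^+2.22 + 10^+1.44)
   = 1 / (1 + 165.96 + 27.542) = 1/194.50 = 0.005141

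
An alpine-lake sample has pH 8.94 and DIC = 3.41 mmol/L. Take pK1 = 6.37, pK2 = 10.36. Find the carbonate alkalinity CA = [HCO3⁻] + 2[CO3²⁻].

CA = [HCO3⁻] + 2[CO3²⁻] = (α₁ + 2α₂)·DIC
At pH 8.94: [H⁺]/K1 = 10^-2.57 = 0.0026915, K2/[H⁺] = 10^-1.42 = 0.038019
α₁ = 1/(1 + 0.0026915 + 0.038019) = 1/1.0407 = 0.9609; α₂ = α₁·K2/[H⁺] = 0.03653
α₁ + 2α₂ = 1.0339
CA = 1.0339 × 3.41 = 3.53 mmol/L

CA = 3.53 mmol/L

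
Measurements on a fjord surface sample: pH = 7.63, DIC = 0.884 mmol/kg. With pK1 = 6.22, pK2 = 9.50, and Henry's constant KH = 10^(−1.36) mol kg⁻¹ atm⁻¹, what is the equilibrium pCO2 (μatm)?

pCO2 = 749 μatm

α₀ = 1 / (1 + K1/[H⁺] + K1K2/[H⁺]²) = 1 / (1 + 10^+1.41 + 10^-0.46)
   = 1 / (1 + 25.704 + 0.34674) = 1/27.051 = 0.03697
[CO2*] = α₀ × DIC = 0.03697 × 0.884 = 0.03268 mmol/kg
pCO2 = [CO2*]/KH = 3.268×10^-5 / 4.365×10^-2 = 749 μatm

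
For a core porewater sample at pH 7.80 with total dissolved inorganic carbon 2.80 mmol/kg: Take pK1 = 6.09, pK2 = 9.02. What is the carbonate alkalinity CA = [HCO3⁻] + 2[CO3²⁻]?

CA = [HCO3⁻] + 2[CO3²⁻] = (α₁ + 2α₂)·DIC
At pH 7.80: [H⁺]/K1 = 10^-1.71 = 0.019498, K2/[H⁺] = 10^-1.22 = 0.060256
α₁ = 1/(1 + 0.019498 + 0.060256) = 1/1.0798 = 0.9261; α₂ = α₁·K2/[H⁺] = 0.05581
α₁ + 2α₂ = 1.0377
CA = 1.0377 × 2.80 = 2.91 mmol/kg

CA = 2.91 mmol/kg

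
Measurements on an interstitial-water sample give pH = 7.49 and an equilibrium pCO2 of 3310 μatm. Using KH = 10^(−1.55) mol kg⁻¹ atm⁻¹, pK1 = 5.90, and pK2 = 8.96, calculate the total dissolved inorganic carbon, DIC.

[CO2*] = KH · pCO2 = 10^(−1.55) × 3310×10^-6 = 9.329×10^-5 mol/kg
α₀ = 1/(1 + K1/[H⁺] + K1K2/[H⁺]²) = 1/(1 + 10^+1.59 + 10^+0.12) = 0.02426
DIC = [CO2*]/α₀ = 9.329×10^-5 / 0.02426 = 3.85 mmol/kg

DIC = 3.85 mmol/kg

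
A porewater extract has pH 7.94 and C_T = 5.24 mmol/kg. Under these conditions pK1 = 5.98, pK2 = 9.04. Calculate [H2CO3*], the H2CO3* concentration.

[CO2*] = 0.0527 mmol/kg

α₀ = 1 / (1 + K1/[H⁺] + K1K2/[H⁺]²) = 1 / (1 + 10^+1.96 + 10^+0.86)
   = 1 / (1 + 91.201 + 7.2444) = 1/99.445 = 0.01006
[CO2*] = α₀ × DIC = 0.01006 × 5.24 = 0.0527 mmol/kg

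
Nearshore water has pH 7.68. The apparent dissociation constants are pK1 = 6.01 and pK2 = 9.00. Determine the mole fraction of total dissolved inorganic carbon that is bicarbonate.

α₁ = 1 / (1 + [H⁺]/K1 + K2/[H⁺]) = 1 / (1 + 10^-1.67 + 10^-1.32)
   = 1 / (1 + 0.021380 + 0.047863) = 1/1.0692 = 0.9352

α₁ = 0.935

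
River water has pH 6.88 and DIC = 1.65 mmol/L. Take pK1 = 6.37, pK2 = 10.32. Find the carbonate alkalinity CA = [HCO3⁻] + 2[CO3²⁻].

CA = [HCO3⁻] + 2[CO3²⁻] = (α₁ + 2α₂)·DIC
At pH 6.88: [H⁺]/K1 = 10^-0.51 = 0.30903, K2/[H⁺] = 10^-3.44 = 0.00036308
α₁ = 1/(1 + 0.30903 + 0.00036308) = 1/1.3094 = 0.7637; α₂ = α₁·K2/[H⁺] = 0.0002773
α₁ + 2α₂ = 0.7643
CA = 0.7643 × 1.65 = 1.26 mmol/L

CA = 1.26 mmol/L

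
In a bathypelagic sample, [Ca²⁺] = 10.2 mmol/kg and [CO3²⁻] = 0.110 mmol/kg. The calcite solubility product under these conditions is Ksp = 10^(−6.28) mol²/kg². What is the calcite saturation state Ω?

Ksp = 10^(−6.28) = 5.248×10^-7
Ω = [Ca²⁺][CO3²⁻]/Ksp = (10.2×10^-3)(0.110×10^-3) / 5.248×10^-7 = 2.14

Ω = 2.14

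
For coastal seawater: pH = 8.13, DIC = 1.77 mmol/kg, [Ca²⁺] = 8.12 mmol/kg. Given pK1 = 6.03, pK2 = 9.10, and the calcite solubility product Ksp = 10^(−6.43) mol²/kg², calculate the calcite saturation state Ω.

α₂ = 1 / (1 + [H⁺]/K2 + [H⁺]²/(K1K2)) = 1 / (1 + 10^+0.97 + 10^-1.13)
   = 1 / (1 + 9.3325 + 0.074131) = 1/10.407 = 0.09609
[CO3²⁻] = α₂ × DIC = 0.09609 × 1.77 = 0.1701 mmol/kg
Ksp = 10^(−6.43) = 3.715×10^-7
Ω = [Ca²⁺][CO3²⁻]/Ksp = (8.12×10^-3)(1.701×10^-4) / 3.715×10^-7 = 3.72

Ω = 3.72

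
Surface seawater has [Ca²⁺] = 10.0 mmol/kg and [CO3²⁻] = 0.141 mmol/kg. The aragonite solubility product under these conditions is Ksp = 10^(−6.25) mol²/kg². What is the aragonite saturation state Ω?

Ω = 2.51

Ksp = 10^(−6.25) = 5.623×10^-7
Ω = [Ca²⁺][CO3²⁻]/Ksp = (10.0×10^-3)(0.141×10^-3) / 5.623×10^-7 = 2.51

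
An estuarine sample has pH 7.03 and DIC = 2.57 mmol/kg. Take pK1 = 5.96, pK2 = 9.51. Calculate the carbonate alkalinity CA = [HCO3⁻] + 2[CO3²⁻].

CA = 2.38 mmol/kg

CA = [HCO3⁻] + 2[CO3²⁻] = (α₁ + 2α₂)·DIC
At pH 7.03: [H⁺]/K1 = 10^-1.07 = 0.085114, K2/[H⁺] = 10^-2.48 = 0.0033113
α₁ = 1/(1 + 0.085114 + 0.0033113) = 1/1.0884 = 0.9188; α₂ = α₁·K2/[H⁺] = 0.003042
α₁ + 2α₂ = 0.9248
CA = 0.9248 × 2.57 = 2.38 mmol/kg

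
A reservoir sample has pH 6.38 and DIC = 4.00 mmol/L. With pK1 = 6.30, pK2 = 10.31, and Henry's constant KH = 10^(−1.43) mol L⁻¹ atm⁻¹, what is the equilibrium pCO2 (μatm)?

α₀ = 1 / (1 + K1/[H⁺] + K1K2/[H⁺]²) = 1 / (1 + 10^+0.08 + 10^-3.85)
   = 1 / (1 + 1.2023 + 0.00014125) = 1/2.2024 = 0.4540
[CO2*] = α₀ × DIC = 0.4540 × 4.00 = 1.816 mmol/L
pCO2 = [CO2*]/KH = 1.816×10^-3 / 3.715×10^-2 = 4.89×10^4 μatm

pCO2 = 4.89×10^4 μatm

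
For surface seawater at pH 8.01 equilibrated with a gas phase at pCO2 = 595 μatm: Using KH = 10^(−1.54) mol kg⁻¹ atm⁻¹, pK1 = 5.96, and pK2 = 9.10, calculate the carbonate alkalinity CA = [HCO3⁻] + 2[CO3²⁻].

[CO2*] = KH · pCO2 = 10^(−1.54) × 595×10^-6 = 1.716×10^-5 mol/kg
α₀ = 1/(1 + K1/[H⁺] + K1K2/[H⁺]²) = 1/(1 + 10^+2.05 + 10^+0.96) = 0.008175
DIC = [CO2*]/α₀ = 1.716×10^-5 / 0.008175 = 2.099 mmol/kg
CA = (α₁ + 2α₂)·DIC = (0.9173 + 2×0.07456) × 2.099 = 2.24 mmol/kg

CA = 2.24 mmol/kg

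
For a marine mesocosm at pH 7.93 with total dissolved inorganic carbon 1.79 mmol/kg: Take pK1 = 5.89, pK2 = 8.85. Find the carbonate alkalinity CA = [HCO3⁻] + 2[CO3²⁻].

CA = [HCO3⁻] + 2[CO3²⁻] = (α₁ + 2α₂)·DIC
At pH 7.93: [H⁺]/K1 = 10^-2.04 = 0.0091201, K2/[H⁺] = 10^-0.92 = 0.12023
α₁ = 1/(1 + 0.0091201 + 0.12023) = 1/1.1293 = 0.8855; α₂ = α₁·K2/[H⁺] = 0.1065
α₁ + 2α₂ = 1.0984
CA = 1.0984 × 1.79 = 1.97 mmol/kg

CA = 1.97 mmol/kg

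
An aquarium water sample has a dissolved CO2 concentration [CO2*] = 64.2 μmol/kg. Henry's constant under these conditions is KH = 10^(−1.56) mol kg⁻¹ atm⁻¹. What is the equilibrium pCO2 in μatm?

KH = 10^(−1.56) = 2.754×10^-2 mol kg⁻¹ atm⁻¹
pCO2 = [CO2*]/KH = 64.2×10^-6 / 2.754×10^-2 = 2.33×10^-3 atm = 2330 μatm

pCO2 = 2330 μatm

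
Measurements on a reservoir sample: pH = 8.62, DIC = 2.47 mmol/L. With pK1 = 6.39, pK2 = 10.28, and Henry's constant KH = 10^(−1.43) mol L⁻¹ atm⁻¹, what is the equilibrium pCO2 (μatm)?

α₀ = 1 / (1 + K1/[H⁺] + K1K2/[H⁺]²) = 1 / (1 + 10^+2.23 + 10^+0.57)
   = 1 / (1 + 169.82 + 3.7154) = 1/174.54 = 0.005729
[CO2*] = α₀ × DIC = 0.005729 × 2.47 = 0.01415 mmol/L = 14.15 μmol/L
pCO2 = [CO2*]/KH = 1.415×10^-5 / 3.715×10^-2 = 381 μatm

pCO2 = 381 μatm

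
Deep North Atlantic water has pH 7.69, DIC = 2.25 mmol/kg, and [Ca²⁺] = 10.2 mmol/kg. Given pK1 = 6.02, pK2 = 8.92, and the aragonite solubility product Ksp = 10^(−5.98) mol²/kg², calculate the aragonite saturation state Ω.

Ω = 1.19

α₂ = 1 / (1 + [H⁺]/K2 + [H⁺]²/(K1K2)) = 1 / (1 + 10^+1.23 + 10^-0.44)
   = 1 / (1 + 16.982 + 0.36308) = 1/18.346 = 0.05451
[CO3²⁻] = α₂ × DIC = 0.05451 × 2.25 = 0.1226 mmol/kg
Ksp = 10^(−5.98) = 1.047×10^-6
Ω = [Ca²⁺][CO3²⁻]/Ksp = (10.2×10^-3)(1.226×10^-4) / 1.047×10^-6 = 1.19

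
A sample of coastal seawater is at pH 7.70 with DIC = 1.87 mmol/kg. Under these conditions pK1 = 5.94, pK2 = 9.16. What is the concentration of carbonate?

α₂ = 1 / (1 + [H⁺]/K2 + [H⁺]²/(K1K2)) = 1 / (1 + 10^+1.46 + 10^-0.30)
   = 1 / (1 + 28.840 + 0.50119) = 1/30.342 = 0.03296
[CO3²⁻] = α₂ × DIC = 0.03296 × 1.87 = 0.0616 mmol/kg

[CO3²⁻] = 0.0616 mmol/kg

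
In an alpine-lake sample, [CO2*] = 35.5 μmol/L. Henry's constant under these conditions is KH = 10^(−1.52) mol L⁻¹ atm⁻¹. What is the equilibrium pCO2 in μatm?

KH = 10^(−1.52) = 3.020×10^-2 mol L⁻¹ atm⁻¹
pCO2 = [CO2*]/KH = 35.5×10^-6 / 3.020×10^-2 = 1.18×10^-3 atm = 1180 μatm

pCO2 = 1180 μatm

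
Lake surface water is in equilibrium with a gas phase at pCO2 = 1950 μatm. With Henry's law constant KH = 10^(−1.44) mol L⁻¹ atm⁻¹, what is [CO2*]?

[CO2*] = 70.8 μmol/L

KH = 10^(−1.44) = 3.631×10^-2 mol L⁻¹ atm⁻¹
[CO2*] = KH · pCO2 = 3.631×10^-2 × 1950×10^-6 atm = 7.08×10^-5 mol/L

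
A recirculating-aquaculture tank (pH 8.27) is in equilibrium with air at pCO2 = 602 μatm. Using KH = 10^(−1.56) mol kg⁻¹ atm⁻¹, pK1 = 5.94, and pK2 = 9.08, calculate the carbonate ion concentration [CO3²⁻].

[CO2*] = KH · pCO2 = 10^(−1.56) × 602×10^-6 = 1.658×10^-5 mol/kg
α₀ = 1/(1 + K1/[H⁺] + K1K2/[H⁺]²) = 1/(1 + 10^+2.33 + 10^+1.52) = 0.004034
DIC = [CO2*]/α₀ = 1.658×10^-5 / 0.004034 = 4.110 mmol/kg
[CO3²⁻] = α₂·DIC; α₂ = 0.1336, so [CO3²⁻] = 0.1336 × 4.110 = 0.549 mmol/kg

[CO3²⁻] = 0.549 mmol/kg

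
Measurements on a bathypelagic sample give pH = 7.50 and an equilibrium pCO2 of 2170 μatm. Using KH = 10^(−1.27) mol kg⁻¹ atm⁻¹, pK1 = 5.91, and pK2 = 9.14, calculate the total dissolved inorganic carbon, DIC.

[CO2*] = KH · pCO2 = 10^(−1.27) × 2170×10^-6 = 1.165×10^-4 mol/kg
α₀ = 1/(1 + K1/[H⁺] + K1K2/[H⁺]²) = 1/(1 + 10^+1.59 + 10^-0.05) = 0.02451
DIC = [CO2*]/α₀ = 1.165×10^-4 / 0.02451 = 4.75 mmol/kg

DIC = 4.75 mmol/kg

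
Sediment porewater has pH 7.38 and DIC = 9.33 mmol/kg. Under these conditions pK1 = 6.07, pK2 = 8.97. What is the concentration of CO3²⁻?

α₂ = 1 / (1 + [H⁺]/K2 + [H⁺]²/(K1K2)) = 1 / (1 + 10^+1.59 + 10^+0.28)
   = 1 / (1 + 38.905 + 1.9055) = 1/41.810 = 0.02392
[CO3²⁻] = α₂ × DIC = 0.02392 × 9.33 = 0.223 mmol/kg

[CO3²⁻] = 0.223 mmol/kg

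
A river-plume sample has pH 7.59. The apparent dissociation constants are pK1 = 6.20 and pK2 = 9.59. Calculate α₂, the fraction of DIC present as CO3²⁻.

α₂ = 0.00952

α₂ = 1 / (1 + [H⁺]/K2 + [H⁺]²/(K1K2)) = 1 / (1 + 10^+2.00 + 10^+0.61)
   = 1 / (1 + 100.00 + 4.0738) = 1/105.07 = 0.009517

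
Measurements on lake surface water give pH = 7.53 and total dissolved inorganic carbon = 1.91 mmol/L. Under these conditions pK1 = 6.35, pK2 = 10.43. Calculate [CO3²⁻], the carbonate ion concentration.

α₂ = 1 / (1 + [H⁺]/K2 + [H⁺]²/(K1K2)) = 1 / (1 + 10^+2.90 + 10^+1.72)
   = 1 / (1 + 794.33 + 52.481) = 1/847.81 = 0.001180
[CO3²⁻] = α₂ × DIC = 0.001180 × 1.91 = 0.00225 mmol/L = 2.25 μmol/L

[CO3²⁻] = 2.25 μmol/L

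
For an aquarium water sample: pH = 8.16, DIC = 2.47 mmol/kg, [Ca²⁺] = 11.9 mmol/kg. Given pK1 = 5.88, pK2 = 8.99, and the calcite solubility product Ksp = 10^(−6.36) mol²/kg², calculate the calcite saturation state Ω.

α₂ = 1 / (1 + [H⁺]/K2 + [H⁺]²/(K1K2)) = 1 / (1 + 10^+0.83 + 10^-1.45)
   = 1 / (1 + 6.7608 + 0.035481) = 1/7.7963 = 0.1283
[CO3²⁻] = α₂ × DIC = 0.1283 × 2.47 = 0.3168 mmol/kg
Ksp = 10^(−6.36) = 4.365×10^-7
Ω = [Ca²⁺][CO3²⁻]/Ksp = (11.9×10^-3)(3.168×10^-4) / 4.365×10^-7 = 8.64

Ω = 8.64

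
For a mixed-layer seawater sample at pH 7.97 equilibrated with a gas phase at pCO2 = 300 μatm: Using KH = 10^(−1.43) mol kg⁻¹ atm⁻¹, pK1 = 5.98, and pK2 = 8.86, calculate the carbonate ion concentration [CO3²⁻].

[CO2*] = KH · pCO2 = 10^(−1.43) × 300×10^-6 = 1.115×10^-5 mol/kg
α₀ = 1/(1 + K1/[H⁺] + K1K2/[H⁺]²) = 1/(1 + 10^+1.99 + 10^+1.10) = 0.008984
DIC = [CO2*]/α₀ = 1.115×10^-5 / 0.008984 = 1.241 mmol/kg
[CO3²⁻] = α₂·DIC; α₂ = 0.1131, so [CO3²⁻] = 0.1131 × 1.241 = 0.140 mmol/kg

[CO3²⁻] = 0.140 mmol/kg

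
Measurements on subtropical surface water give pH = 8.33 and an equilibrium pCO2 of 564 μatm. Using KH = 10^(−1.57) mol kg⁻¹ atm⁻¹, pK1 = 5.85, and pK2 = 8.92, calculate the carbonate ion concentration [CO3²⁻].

[CO3²⁻] = 1.18 mmol/kg

[CO2*] = KH · pCO2 = 10^(−1.57) × 564×10^-6 = 1.518×10^-5 mol/kg
α₀ = 1/(1 + K1/[H⁺] + K1K2/[H⁺]²) = 1/(1 + 10^+2.48 + 10^+1.89) = 0.002627
DIC = [CO2*]/α₀ = 1.518×10^-5 / 0.002627 = 5.778 mmol/kg
[CO3²⁻] = α₂·DIC; α₂ = 0.2039, so [CO3²⁻] = 0.2039 × 5.778 = 1.18 mmol/kg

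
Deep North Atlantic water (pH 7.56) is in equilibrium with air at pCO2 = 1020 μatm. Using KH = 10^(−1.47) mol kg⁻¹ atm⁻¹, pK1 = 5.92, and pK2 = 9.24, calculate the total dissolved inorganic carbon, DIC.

DIC = 1.57 mmol/kg

[CO2*] = KH · pCO2 = 10^(−1.47) × 1020×10^-6 = 3.456×10^-5 mol/kg
α₀ = 1/(1 + K1/[H⁺] + K1K2/[H⁺]²) = 1/(1 + 10^+1.64 + 10^-0.04) = 0.02195
DIC = [CO2*]/α₀ = 3.456×10^-5 / 0.02195 = 1.57 mmol/kg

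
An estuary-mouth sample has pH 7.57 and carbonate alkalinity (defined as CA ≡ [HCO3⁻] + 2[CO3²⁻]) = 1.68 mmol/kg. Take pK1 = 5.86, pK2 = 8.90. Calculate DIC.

DIC = 1.64 mmol/kg

CA = [HCO3⁻] + 2[CO3²⁻] = (α₁ + 2α₂)·DIC
At pH 7.57: [H⁺]/K1 = 10^-1.71 = 0.019498, K2/[H⁺] = 10^-1.33 = 0.046774
α₁ = 1/(1 + 0.019498 + 0.046774) = 1/1.0663 = 0.9378; α₂ = α₁·K2/[H⁺] = 0.04387
α₁ + 2α₂ = 1.0256
DIC = CA / (α₁ + 2α₂) = 1.68 / 1.0256 = 1.64 mmol/kg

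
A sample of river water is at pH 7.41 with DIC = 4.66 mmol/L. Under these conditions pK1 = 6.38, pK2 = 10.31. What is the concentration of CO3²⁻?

α₂ = 1 / (1 + [H⁺]/K2 + [H⁺]²/(K1K2)) = 1 / (1 + 10^+2.90 + 10^+1.87)
   = 1 / (1 + 794.33 + 74.131) = 1/869.46 = 0.001150
[CO3²⁻] = α₂ × DIC = 0.001150 × 4.66 = 0.00536 mmol/L = 5.36 μmol/L

[CO3²⁻] = 5.36 μmol/L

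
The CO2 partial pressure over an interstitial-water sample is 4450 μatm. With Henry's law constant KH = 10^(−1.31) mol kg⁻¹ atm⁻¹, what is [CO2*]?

[CO2*] = 218 μmol/kg

KH = 10^(−1.31) = 4.898×10^-2 mol kg⁻¹ atm⁻¹
[CO2*] = KH · pCO2 = 4.898×10^-2 × 4450×10^-6 atm = 2.18×10^-4 mol/kg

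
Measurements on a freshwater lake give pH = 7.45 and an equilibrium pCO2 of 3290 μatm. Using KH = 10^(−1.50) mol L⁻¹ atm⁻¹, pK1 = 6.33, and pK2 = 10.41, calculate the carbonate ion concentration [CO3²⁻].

[CO2*] = KH · pCO2 = 10^(−1.50) × 3290×10^-6 = 1.040×10^-4 mol/L
α₀ = 1/(1 + K1/[H⁺] + K1K2/[H⁺]²) = 1/(1 + 10^+1.12 + 10^-1.84) = 0.07044
DIC = [CO2*]/α₀ = 1.040×10^-4 / 0.07044 = 1.477 mmol/L
[CO3²⁻] = α₂·DIC; α₂ = 0.001018, so [CO3²⁻] = 0.001018 × 1.477 = 0.00150 mmol/L = 1.50 μmol/L

[CO3²⁻] = 1.50 μmol/L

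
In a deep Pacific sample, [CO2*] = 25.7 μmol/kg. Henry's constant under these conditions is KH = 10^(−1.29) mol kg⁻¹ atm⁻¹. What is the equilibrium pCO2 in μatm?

KH = 10^(−1.29) = 5.129×10^-2 mol kg⁻¹ atm⁻¹
pCO2 = [CO2*]/KH = 25.7×10^-6 / 5.129×10^-2 = 5.01×10^-4 atm = 501 μatm

pCO2 = 501 μatm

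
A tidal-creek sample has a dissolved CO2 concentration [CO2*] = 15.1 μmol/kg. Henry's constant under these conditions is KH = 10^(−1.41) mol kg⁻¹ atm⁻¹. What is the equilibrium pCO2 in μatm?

KH = 10^(−1.41) = 3.890×10^-2 mol kg⁻¹ atm⁻¹
pCO2 = [CO2*]/KH = 15.1×10^-6 / 3.890×10^-2 = 3.88×10^-4 atm = 388 μatm

pCO2 = 388 μatm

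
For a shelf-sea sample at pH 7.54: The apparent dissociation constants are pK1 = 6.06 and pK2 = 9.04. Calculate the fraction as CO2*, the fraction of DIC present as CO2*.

α₀ = 1 / (1 + K1/[H⁺] + K1K2/[H⁺]²) = 1 / (1 + 10^+1.48 + 10^-0.02)
   = 1 / (1 + 30.200 + 0.95499) = 1/32.155 = 0.03110

α₀ = 0.0311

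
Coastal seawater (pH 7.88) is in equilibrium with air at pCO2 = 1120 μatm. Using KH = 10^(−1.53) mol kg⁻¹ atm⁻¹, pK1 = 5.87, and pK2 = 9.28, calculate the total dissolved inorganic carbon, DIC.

[CO2*] = KH · pCO2 = 10^(−1.53) × 1120×10^-6 = 3.305×10^-5 mol/kg
α₀ = 1/(1 + K1/[H⁺] + K1K2/[H⁺]²) = 1/(1 + 10^+2.01 + 10^+0.61) = 0.009311
DIC = [CO2*]/α₀ = 3.305×10^-5 / 0.009311 = 3.55 mmol/kg

DIC = 3.55 mmol/kg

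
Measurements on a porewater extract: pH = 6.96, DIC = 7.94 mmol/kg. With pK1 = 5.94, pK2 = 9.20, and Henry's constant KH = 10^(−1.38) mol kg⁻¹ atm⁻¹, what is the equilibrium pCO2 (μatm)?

α₀ = 1 / (1 + K1/[H⁺] + K1K2/[H⁺]²) = 1 / (1 + 10^+1.02 + 10^-1.22)
   = 1 / (1 + 10.471 + 0.060256) = 1/11.532 = 0.08672
[CO2*] = α₀ × DIC = 0.08672 × 7.94 = 0.6885 mmol/kg
pCO2 = [CO2*]/KH = 6.885×10^-4 / 4.169×10^-2 = 1.65×10^4 μatm

pCO2 = 1.65×10^4 μatm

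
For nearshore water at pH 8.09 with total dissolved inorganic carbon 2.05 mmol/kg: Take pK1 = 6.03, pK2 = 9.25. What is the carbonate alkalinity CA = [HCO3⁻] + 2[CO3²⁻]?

CA = [HCO3⁻] + 2[CO3²⁻] = (α₁ + 2α₂)·DIC
At pH 8.09: [H⁺]/K1 = 10^-2.06 = 0.0087096, K2/[H⁺] = 10^-1.16 = 0.069183
α₁ = 1/(1 + 0.0087096 + 0.069183) = 1/1.0779 = 0.9277; α₂ = α₁·K2/[H⁺] = 0.06418
α₁ + 2α₂ = 1.0561
CA = 1.0561 × 2.05 = 2.17 mmol/kg

CA = 2.17 mmol/kg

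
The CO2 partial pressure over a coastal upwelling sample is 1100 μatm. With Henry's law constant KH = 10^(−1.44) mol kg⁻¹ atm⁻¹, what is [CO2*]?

[CO2*] = 39.9 μmol/kg

KH = 10^(−1.44) = 3.631×10^-2 mol kg⁻¹ atm⁻¹
[CO2*] = KH · pCO2 = 3.631×10^-2 × 1100×10^-6 atm = 3.99×10^-5 mol/kg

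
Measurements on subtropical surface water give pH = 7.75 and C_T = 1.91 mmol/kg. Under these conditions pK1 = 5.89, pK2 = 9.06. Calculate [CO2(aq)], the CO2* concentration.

α₀ = 1 / (1 + K1/[H⁺] + K1K2/[H⁺]²) = 1 / (1 + 10^+1.86 + 10^+0.55)
   = 1 / (1 + 72.444 + 3.5481) = 1/76.992 = 0.01299
[CO2*] = α₀ × DIC = 0.01299 × 1.91 = 0.0248 mmol/kg

[CO2*] = 0.0248 mmol/kg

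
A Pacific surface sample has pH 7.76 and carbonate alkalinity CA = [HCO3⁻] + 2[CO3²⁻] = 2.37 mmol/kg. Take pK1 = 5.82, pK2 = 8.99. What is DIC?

DIC = 2.27 mmol/kg

CA = [HCO3⁻] + 2[CO3²⁻] = (α₁ + 2α₂)·DIC
At pH 7.76: [H⁺]/K1 = 10^-1.94 = 0.011482, K2/[H⁺] = 10^-1.23 = 0.058884
α₁ = 1/(1 + 0.011482 + 0.058884) = 1/1.0704 = 0.9343; α₂ = α₁·K2/[H⁺] = 0.05501
α₁ + 2α₂ = 1.0443
DIC = CA / (α₁ + 2α₂) = 2.37 / 1.0443 = 2.27 mmol/kg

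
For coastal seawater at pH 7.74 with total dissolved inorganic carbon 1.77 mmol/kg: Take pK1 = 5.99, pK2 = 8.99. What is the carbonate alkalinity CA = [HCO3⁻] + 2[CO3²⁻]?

CA = [HCO3⁻] + 2[CO3²⁻] = (α₁ + 2α₂)·DIC
At pH 7.74: [H⁺]/K1 = 10^-1.75 = 0.017783, K2/[H⁺] = 10^-1.25 = 0.056234
α₁ = 1/(1 + 0.017783 + 0.056234) = 1/1.0740 = 0.9311; α₂ = α₁·K2/[H⁺] = 0.05236
α₁ + 2α₂ = 1.0358
CA = 1.0358 × 1.77 = 1.83 mmol/kg

CA = 1.83 mmol/kg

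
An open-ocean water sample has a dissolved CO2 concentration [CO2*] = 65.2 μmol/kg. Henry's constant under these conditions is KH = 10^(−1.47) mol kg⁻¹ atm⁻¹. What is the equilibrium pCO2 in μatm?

KH = 10^(−1.47) = 3.388×10^-2 mol kg⁻¹ atm⁻¹
pCO2 = [CO2*]/KH = 65.2×10^-6 / 3.388×10^-2 = 1.92×10^-3 atm = 1920 μatm

pCO2 = 1920 μatm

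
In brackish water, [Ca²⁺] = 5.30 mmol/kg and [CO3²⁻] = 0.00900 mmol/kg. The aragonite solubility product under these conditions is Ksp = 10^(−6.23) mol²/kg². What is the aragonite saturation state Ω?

Ksp = 10^(−6.23) = 5.888×10^-7
Ω = [Ca²⁺][CO3²⁻]/Ksp = (5.30×10^-3)(0.00900×10^-3) / 5.888×10^-7 = 0.0810

Ω = 0.0810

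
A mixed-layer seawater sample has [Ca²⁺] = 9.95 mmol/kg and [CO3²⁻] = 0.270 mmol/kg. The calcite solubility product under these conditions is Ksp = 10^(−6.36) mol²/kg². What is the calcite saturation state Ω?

Ω = 6.15

Ksp = 10^(−6.36) = 4.365×10^-7
Ω = [Ca²⁺][CO3²⁻]/Ksp = (9.95×10^-3)(0.270×10^-3) / 4.365×10^-7 = 6.15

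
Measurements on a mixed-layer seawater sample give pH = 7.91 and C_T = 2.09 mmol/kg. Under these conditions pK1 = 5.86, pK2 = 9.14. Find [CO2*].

[CO2*] = 17.4 μmol/kg

α₀ = 1 / (1 + K1/[H⁺] + K1K2/[H⁺]²) = 1 / (1 + 10^+2.05 + 10^+0.82)
   = 1 / (1 + 112.20 + 6.6069) = 1/119.81 = 0.008347
[CO2*] = α₀ × DIC = 0.008347 × 2.09 = 0.0174 mmol/kg = 17.4 μmol/kg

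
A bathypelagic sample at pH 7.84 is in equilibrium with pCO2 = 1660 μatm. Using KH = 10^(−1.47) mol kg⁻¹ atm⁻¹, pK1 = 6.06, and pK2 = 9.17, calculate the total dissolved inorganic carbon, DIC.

[CO2*] = KH · pCO2 = 10^(−1.47) × 1660×10^-6 = 5.625×10^-5 mol/kg
α₀ = 1/(1 + K1/[H⁺] + K1K2/[H⁺]²) = 1/(1 + 10^+1.78 + 10^+0.45) = 0.01561
DIC = [CO2*]/α₀ = 5.625×10^-5 / 0.01561 = 3.60 mmol/kg

DIC = 3.60 mmol/kg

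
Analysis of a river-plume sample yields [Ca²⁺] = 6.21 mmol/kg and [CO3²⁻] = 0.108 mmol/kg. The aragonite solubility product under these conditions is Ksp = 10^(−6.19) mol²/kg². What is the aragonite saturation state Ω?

Ω = 1.04

Ksp = 10^(−6.19) = 6.457×10^-7
Ω = [Ca²⁺][CO3²⁻]/Ksp = (6.21×10^-3)(0.108×10^-3) / 6.457×10^-7 = 1.04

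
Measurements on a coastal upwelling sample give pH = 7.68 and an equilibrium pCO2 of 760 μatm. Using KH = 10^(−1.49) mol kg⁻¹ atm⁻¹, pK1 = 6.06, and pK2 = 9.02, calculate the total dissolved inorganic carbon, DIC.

DIC = 1.10 mmol/kg

[CO2*] = KH · pCO2 = 10^(−1.49) × 760×10^-6 = 2.459×10^-5 mol/kg
α₀ = 1/(1 + K1/[H⁺] + K1K2/[H⁺]²) = 1/(1 + 10^+1.62 + 10^+0.28) = 0.02243
DIC = [CO2*]/α₀ = 2.459×10^-5 / 0.02243 = 1.10 mmol/kg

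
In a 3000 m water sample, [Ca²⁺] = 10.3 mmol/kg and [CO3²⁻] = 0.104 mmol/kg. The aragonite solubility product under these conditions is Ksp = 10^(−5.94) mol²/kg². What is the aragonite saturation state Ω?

Ω = 0.933

Ksp = 10^(−5.94) = 1.148×10^-6
Ω = [Ca²⁺][CO3²⁻]/Ksp = (10.3×10^-3)(0.104×10^-3) / 1.148×10^-6 = 0.933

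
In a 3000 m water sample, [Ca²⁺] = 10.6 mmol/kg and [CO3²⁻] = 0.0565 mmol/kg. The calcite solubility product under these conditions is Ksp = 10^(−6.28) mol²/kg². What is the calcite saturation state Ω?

Ksp = 10^(−6.28) = 5.248×10^-7
Ω = [Ca²⁺][CO3²⁻]/Ksp = (10.6×10^-3)(0.0565×10^-3) / 5.248×10^-7 = 1.14

Ω = 1.14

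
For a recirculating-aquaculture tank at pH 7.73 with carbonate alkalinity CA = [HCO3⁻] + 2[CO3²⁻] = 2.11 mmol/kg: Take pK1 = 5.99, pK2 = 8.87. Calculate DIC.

DIC = 2.01 mmol/kg

CA = [HCO3⁻] + 2[CO3²⁻] = (α₁ + 2α₂)·DIC
At pH 7.73: [H⁺]/K1 = 10^-1.74 = 0.018197, K2/[H⁺] = 10^-1.14 = 0.072444
α₁ = 1/(1 + 0.018197 + 0.072444) = 1/1.0906 = 0.9169; α₂ = α₁·K2/[H⁺] = 0.06642
α₁ + 2α₂ = 1.0497
DIC = CA / (α₁ + 2α₂) = 2.11 / 1.0497 = 2.01 mmol/kg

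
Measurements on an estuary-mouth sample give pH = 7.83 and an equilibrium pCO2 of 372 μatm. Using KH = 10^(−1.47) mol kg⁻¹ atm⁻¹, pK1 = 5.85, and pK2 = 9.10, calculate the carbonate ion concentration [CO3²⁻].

[CO2*] = KH · pCO2 = 10^(−1.47) × 372×10^-6 = 1.261×10^-5 mol/kg
α₀ = 1/(1 + K1/[H⁺] + K1K2/[H⁺]²) = 1/(1 + 10^+1.98 + 10^+0.71) = 0.009840
DIC = [CO2*]/α₀ = 1.261×10^-5 / 0.009840 = 1.281 mmol/kg
[CO3²⁻] = α₂·DIC; α₂ = 0.05046, so [CO3²⁻] = 0.05046 × 1.281 = 0.0646 mmol/kg

[CO3²⁻] = 0.0646 mmol/kg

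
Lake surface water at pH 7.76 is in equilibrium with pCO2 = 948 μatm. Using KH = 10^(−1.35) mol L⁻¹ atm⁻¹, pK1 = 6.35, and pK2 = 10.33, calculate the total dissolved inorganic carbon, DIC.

[CO2*] = KH · pCO2 = 10^(−1.35) × 948×10^-6 = 4.235×10^-5 mol/L
α₀ = 1/(1 + K1/[H⁺] + K1K2/[H⁺]²) = 1/(1 + 10^+1.41 + 10^-1.16) = 0.03735
DIC = [CO2*]/α₀ = 4.235×10^-5 / 0.03735 = 1.13 mmol/L

DIC = 1.13 mmol/L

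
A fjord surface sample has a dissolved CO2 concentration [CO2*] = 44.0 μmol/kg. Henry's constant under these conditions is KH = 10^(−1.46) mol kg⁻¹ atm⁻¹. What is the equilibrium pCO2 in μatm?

KH = 10^(−1.46) = 3.467×10^-2 mol kg⁻¹ atm⁻¹
pCO2 = [CO2*]/KH = 44.0×10^-6 / 3.467×10^-2 = 1.27×10^-3 atm = 1270 μatm

pCO2 = 1270 μatm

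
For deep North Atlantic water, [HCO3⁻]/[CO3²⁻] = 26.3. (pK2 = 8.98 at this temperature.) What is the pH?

pH = 7.56

From K2 = [H⁺][CO3²⁻]/[HCO3⁻]:  pH = pK2 − log₁₀([HCO3⁻]/[CO3²⁻])
log₁₀(26.3) = +1.420
pH = 8.98 − (+1.420) = 7.56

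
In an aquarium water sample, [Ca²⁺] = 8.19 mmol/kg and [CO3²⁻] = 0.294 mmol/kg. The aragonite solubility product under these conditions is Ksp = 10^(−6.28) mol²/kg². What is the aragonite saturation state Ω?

Ksp = 10^(−6.28) = 5.248×10^-7
Ω = [Ca²⁺][CO3²⁻]/Ksp = (8.19×10^-3)(0.294×10^-3) / 5.248×10^-7 = 4.59

Ω = 4.59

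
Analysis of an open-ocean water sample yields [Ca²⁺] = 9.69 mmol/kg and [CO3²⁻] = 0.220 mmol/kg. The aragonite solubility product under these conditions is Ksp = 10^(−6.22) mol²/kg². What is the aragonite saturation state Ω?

Ksp = 10^(−6.22) = 6.026×10^-7
Ω = [Ca²⁺][CO3²⁻]/Ksp = (9.69×10^-3)(0.220×10^-3) / 6.026×10^-7 = 3.54

Ω = 3.54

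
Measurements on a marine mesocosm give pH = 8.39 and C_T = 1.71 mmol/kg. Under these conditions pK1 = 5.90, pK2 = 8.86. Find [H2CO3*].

[CO2*] = 4.12 μmol/kg

α₀ = 1 / (1 + K1/[H⁺] + K1K2/[H⁺]²) = 1 / (1 + 10^+2.49 + 10^+2.02)
   = 1 / (1 + 309.03 + 104.71) = 1/414.74 = 0.002411
[CO2*] = α₀ × DIC = 0.002411 × 1.71 = 0.00412 mmol/kg = 4.12 μmol/kg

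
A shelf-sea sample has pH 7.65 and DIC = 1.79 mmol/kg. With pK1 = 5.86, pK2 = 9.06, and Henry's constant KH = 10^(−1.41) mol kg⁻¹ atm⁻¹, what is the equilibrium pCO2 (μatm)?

α₀ = 1 / (1 + K1/[H⁺] + K1K2/[H⁺]²) = 1 / (1 + 10^+1.79 + 10^+0.38)
   = 1 / (1 + 61.660 + 2.3988) = 1/65.058 = 0.01537
[CO2*] = α₀ × DIC = 0.01537 × 1.79 = 0.02751 mmol/kg
pCO2 = [CO2*]/KH = 2.751×10^-5 / 3.890×10^-2 = 707 μatm

pCO2 = 707 μatm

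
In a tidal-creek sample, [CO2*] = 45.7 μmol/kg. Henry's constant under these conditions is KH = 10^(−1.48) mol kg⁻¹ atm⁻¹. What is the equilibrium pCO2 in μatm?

pCO2 = 1380 μatm

KH = 10^(−1.48) = 3.311×10^-2 mol kg⁻¹ atm⁻¹
pCO2 = [CO2*]/KH = 45.7×10^-6 / 3.311×10^-2 = 1.38×10^-3 atm = 1380 μatm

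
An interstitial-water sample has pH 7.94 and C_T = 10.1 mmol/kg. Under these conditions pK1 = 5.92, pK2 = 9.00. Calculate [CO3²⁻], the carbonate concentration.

[CO3²⁻] = 0.802 mmol/kg

α₂ = 1 / (1 + [H⁺]/K2 + [H⁺]²/(K1K2)) = 1 / (1 + 10^+1.06 + 10^-0.96)
   = 1 / (1 + 11.482 + 0.10965) = 1/12.591 = 0.07942
[CO3²⁻] = α₂ × DIC = 0.07942 × 10.1 = 0.802 mmol/kg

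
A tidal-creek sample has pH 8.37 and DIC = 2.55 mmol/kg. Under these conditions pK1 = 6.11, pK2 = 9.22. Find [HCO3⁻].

α₁ = 1 / (1 + [H⁺]/K1 + K2/[H⁺]) = 1 / (1 + 10^-2.26 + 10^-0.85)
   = 1 / (1 + 0.0054954 + 0.14125) = 1/1.1467 = 0.8720
[HCO3⁻] = α₁ × DIC = 0.8720 × 2.55 = 2.22 mmol/kg

[HCO3⁻] = 2.22 mmol/kg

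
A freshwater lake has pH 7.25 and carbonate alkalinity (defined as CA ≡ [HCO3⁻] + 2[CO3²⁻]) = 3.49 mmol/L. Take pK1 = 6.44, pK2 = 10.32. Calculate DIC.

CA = [HCO3⁻] + 2[CO3²⁻] = (α₁ + 2α₂)·DIC
At pH 7.25: [H⁺]/K1 = 10^-0.81 = 0.15488, K2/[H⁺] = 10^-3.07 = 0.00085114
α₁ = 1/(1 + 0.15488 + 0.00085114) = 1/1.1557 = 0.8653; α₂ = α₁·K2/[H⁺] = 0.0007364
α₁ + 2α₂ = 0.8667
DIC = CA / (α₁ + 2α₂) = 3.49 / 0.8667 = 4.03 mmol/L

DIC = 4.03 mmol/L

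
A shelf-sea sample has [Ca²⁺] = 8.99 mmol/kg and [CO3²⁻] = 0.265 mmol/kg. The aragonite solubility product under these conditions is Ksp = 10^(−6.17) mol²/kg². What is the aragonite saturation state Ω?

Ω = 3.52

Ksp = 10^(−6.17) = 6.761×10^-7
Ω = [Ca²⁺][CO3²⁻]/Ksp = (8.99×10^-3)(0.265×10^-3) / 6.761×10^-7 = 3.52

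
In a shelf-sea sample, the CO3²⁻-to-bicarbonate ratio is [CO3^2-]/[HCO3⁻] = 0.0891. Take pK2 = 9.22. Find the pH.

From K2 = [H⁺][CO3^2-]/[HCO3⁻]:  pH = pK2 + log₁₀([CO3^2-]/[HCO3⁻])
log₁₀(0.0891) = -1.050
pH = 9.22 + (-1.050) = 8.17

pH = 8.17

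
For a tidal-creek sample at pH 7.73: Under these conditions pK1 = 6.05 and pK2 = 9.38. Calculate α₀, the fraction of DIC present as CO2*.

α₀ = 0.0200

α₀ = 1 / (1 + K1/[H⁺] + K1K2/[H⁺]²) = 1 / (1 + 10^+1.68 + 10^+0.03)
   = 1 / (1 + 47.863 + 1.0715) = 1/49.935 = 0.02003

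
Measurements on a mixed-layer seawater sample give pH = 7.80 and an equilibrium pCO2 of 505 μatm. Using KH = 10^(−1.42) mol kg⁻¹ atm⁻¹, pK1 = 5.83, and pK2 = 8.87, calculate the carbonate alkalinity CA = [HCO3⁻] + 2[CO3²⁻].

[CO2*] = KH · pCO2 = 10^(−1.42) × 505×10^-6 = 1.920×10^-5 mol/kg
α₀ = 1/(1 + K1/[H⁺] + K1K2/[H⁺]²) = 1/(1 + 10^+1.97 + 10^+0.90) = 0.009778
DIC = [CO2*]/α₀ = 1.920×10^-5 / 0.009778 = 1.964 mmol/kg
CA = (α₁ + 2α₂)·DIC = (0.9126 + 2×0.07767) × 1.964 = 2.10 mmol/kg

CA = 2.10 mmol/kg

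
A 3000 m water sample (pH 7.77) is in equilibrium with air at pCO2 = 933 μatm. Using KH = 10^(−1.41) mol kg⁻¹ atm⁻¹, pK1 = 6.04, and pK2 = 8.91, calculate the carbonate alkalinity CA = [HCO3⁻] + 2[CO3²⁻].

CA = 2.23 mmol/kg

[CO2*] = KH · pCO2 = 10^(−1.41) × 933×10^-6 = 3.630×10^-5 mol/kg
α₀ = 1/(1 + K1/[H⁺] + K1K2/[H⁺]²) = 1/(1 + 10^+1.73 + 10^+0.59) = 0.01707
DIC = [CO2*]/α₀ = 3.630×10^-5 / 0.01707 = 2.127 mmol/kg
CA = (α₁ + 2α₂)·DIC = (0.9165 + 2×0.06640) × 2.127 = 2.23 mmol/kg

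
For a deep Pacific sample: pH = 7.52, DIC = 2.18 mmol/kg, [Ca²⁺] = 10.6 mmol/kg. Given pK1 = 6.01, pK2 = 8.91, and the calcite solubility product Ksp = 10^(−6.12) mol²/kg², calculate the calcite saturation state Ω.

Ω = 1.16

α₂ = 1 / (1 + [H⁺]/K2 + [H⁺]²/(K1K2)) = 1 / (1 + 10^+1.39 + 10^-0.12)
   = 1 / (1 + 24.547 + 0.75858) = 1/26.306 = 0.03801
[CO3²⁻] = α₂ × DIC = 0.03801 × 2.18 = 0.08287 mmol/kg
Ksp = 10^(−6.12) = 7.586×10^-7
Ω = [Ca²⁺][CO3²⁻]/Ksp = (10.6×10^-3)(8.287×10^-5) / 7.586×10^-7 = 1.16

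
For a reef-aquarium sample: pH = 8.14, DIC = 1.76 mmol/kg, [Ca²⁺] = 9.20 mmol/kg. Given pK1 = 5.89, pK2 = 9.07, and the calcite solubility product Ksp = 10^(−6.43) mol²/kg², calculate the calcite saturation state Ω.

α₂ = 1 / (1 + [H⁺]/K2 + [H⁺]²/(K1K2)) = 1 / (1 + 10^+0.93 + 10^-1.32)
   = 1 / (1 + 8.5114 + 0.047863) = 1/9.5592 = 0.1046
[CO3²⁻] = α₂ × DIC = 0.1046 × 1.76 = 0.1841 mmol/kg
Ksp = 10^(−6.43) = 3.715×10^-7
Ω = [Ca²⁺][CO3²⁻]/Ksp = (9.20×10^-3)(1.841×10^-4) / 3.715×10^-7 = 4.56

Ω = 4.56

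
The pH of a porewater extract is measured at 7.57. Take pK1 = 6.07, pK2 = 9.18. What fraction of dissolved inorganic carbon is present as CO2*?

α₀ = 0.0299

α₀ = 1 / (1 + K1/[H⁺] + K1K2/[H⁺]²) = 1 / (1 + 10^+1.50 + 10^-0.11)
   = 1 / (1 + 31.623 + 0.77625) = 1/33.399 = 0.02994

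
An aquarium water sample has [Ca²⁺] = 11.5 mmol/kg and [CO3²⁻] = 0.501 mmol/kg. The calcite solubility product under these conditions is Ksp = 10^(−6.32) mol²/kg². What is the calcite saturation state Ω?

Ksp = 10^(−6.32) = 4.786×10^-7
Ω = [Ca²⁺][CO3²⁻]/Ksp = (11.5×10^-3)(0.501×10^-3) / 4.786×10^-7 = 12.0

Ω = 12.0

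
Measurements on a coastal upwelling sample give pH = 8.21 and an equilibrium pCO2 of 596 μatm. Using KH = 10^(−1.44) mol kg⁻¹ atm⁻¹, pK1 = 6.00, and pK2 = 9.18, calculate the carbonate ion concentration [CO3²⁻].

[CO3²⁻] = 0.376 mmol/kg

[CO2*] = KH · pCO2 = 10^(−1.44) × 596×10^-6 = 2.164×10^-5 mol/kg
α₀ = 1/(1 + K1/[H⁺] + K1K2/[H⁺]²) = 1/(1 + 10^+2.21 + 10^+1.24) = 0.005538
DIC = [CO2*]/α₀ = 2.164×10^-5 / 0.005538 = 3.907 mmol/kg
[CO3²⁻] = α₂·DIC; α₂ = 0.09625, so [CO3²⁻] = 0.09625 × 3.907 = 0.376 mmol/kg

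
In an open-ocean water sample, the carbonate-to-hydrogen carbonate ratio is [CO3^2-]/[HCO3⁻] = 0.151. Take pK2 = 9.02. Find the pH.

From K2 = [H⁺][CO3^2-]/[HCO3⁻]:  pH = pK2 + log₁₀([CO3^2-]/[HCO3⁻])
log₁₀(0.151) = -0.821
pH = 9.02 + (-0.821) = 8.20

pH = 8.20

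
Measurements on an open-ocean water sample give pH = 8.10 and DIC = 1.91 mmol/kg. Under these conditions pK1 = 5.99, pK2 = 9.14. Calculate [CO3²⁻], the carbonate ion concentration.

α₂ = 1 / (1 + [H⁺]/K2 + [H⁺]²/(K1K2)) = 1 / (1 + 10^+1.04 + 10^-1.07)
   = 1 / (1 + 10.965 + 0.085114) = 1/12.050 = 0.08299
[CO3²⁻] = α₂ × DIC = 0.08299 × 1.91 = 0.159 mmol/kg

[CO3²⁻] = 0.159 mmol/kg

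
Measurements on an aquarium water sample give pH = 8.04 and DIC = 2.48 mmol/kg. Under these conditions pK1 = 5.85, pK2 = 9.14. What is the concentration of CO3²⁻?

α₂ = 1 / (1 + [H⁺]/K2 + [H⁺]²/(K1K2)) = 1 / (1 + 10^+1.10 + 10^-1.09)
   = 1 / (1 + 12.589 + 0.081283) = 1/13.671 = 0.07315
[CO3²⁻] = α₂ × DIC = 0.07315 × 2.48 = 0.181 mmol/kg

[CO3²⁻] = 0.181 mmol/kg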